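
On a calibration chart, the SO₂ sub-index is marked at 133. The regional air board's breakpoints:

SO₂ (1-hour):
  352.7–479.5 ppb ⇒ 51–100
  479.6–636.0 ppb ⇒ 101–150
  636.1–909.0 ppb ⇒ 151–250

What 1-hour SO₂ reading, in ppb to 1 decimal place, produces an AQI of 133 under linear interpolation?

581.7

AQI 133 lies in the 101–150 band, which corresponds to 479.6–636.0 ppb.
C = 479.6 + (133−101)×(636.0−479.6)/(150−101) = 479.6 + 32×156.4/49 ≈ 581.739 ppb → 581.7 ppb to 1 dp.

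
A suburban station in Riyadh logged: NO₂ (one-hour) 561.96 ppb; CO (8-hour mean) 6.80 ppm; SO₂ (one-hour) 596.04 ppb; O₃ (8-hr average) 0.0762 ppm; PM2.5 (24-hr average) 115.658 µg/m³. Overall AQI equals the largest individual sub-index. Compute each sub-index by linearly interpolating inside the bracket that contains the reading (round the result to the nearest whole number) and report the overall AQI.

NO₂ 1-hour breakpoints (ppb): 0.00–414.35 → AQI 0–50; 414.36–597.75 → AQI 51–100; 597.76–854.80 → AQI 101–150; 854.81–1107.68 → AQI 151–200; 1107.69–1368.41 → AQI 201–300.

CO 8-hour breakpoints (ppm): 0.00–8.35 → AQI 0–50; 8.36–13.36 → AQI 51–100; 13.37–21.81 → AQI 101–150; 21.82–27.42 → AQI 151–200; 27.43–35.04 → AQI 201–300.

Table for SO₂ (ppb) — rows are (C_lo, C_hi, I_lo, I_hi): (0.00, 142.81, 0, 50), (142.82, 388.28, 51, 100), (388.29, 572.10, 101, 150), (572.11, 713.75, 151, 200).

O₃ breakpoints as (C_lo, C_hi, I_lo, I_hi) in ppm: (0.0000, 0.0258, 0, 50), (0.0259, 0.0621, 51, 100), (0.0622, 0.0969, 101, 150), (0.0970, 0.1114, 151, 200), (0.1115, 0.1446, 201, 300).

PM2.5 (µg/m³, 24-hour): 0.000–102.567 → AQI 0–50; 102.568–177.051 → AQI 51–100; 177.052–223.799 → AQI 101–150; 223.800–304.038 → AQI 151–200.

NO₂: row 414.36–597.75 (AQI 51–100). (100−51)·(561.96−414.36)/(597.75−414.36) + 51 = 49·147.60/183.39 + 51 ≈ 90.44 → 90.
CO: 6.80 lies in 0.00–8.35, so I_lo=0, I_hi=50, C_lo=0.00, C_hi=8.35.
(50−0)/(8.35−0.00) × (6.80−0.00) + 0 = 50/8.35 × 6.80 + 0 ≈ 40.72 → 41.
SO₂: 596.04 lies in 572.11–713.75, so I_lo=151, I_hi=200, C_lo=572.11, C_hi=713.75.
(200−151)/(713.75−572.11) × (596.04−572.11) + 151 = 49/141.64 × 23.93 + 151 ≈ 159.28 → 159.
O₃: 0.0762 ∈ [0.0622, 0.0969] ↔ index [101, 150].
101 + (0.0762−0.0622)·(150−101)/(0.0969−0.0622) = 101 + 0.0140·49/0.0347 ≈ 120.77, so AQI = 121.
PM2.5: 115.658 lies in 102.568–177.051, so I_lo=51, I_hi=100, C_lo=102.568, C_hi=177.051.
(100−51)/(177.051−102.568) × (115.658−102.568) + 51 = 49/74.483 × 13.090 + 51 ≈ 59.61 → 60.
Sub-indices: NO₂→90, CO→41, SO₂→159, O₃→121, PM2.5→60. Overall AQI = max = 159; dominant pollutant is SO₂.
AQI 159: Unhealthy.

159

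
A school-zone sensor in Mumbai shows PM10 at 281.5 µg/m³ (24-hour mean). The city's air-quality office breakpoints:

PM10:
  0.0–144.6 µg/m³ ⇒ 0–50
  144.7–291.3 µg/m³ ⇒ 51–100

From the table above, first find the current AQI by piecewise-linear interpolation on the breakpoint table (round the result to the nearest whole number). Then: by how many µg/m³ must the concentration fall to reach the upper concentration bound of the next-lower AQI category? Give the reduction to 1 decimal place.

136.9

PM10: row 144.7–291.3 (AQI 51–100). (100−51)·(281.5−144.7)/(291.3−144.7) + 51 = 49·136.8/146.6 + 51 ≈ 96.72 → 97.
Current AQI 97 is in the Moderate range (51–100). The next-lower category tops out at AQI 50, whose upper concentration bound is 144.6 µg/m³.
Reduction needed = 281.5 − 144.6 = 136.9 µg/m³.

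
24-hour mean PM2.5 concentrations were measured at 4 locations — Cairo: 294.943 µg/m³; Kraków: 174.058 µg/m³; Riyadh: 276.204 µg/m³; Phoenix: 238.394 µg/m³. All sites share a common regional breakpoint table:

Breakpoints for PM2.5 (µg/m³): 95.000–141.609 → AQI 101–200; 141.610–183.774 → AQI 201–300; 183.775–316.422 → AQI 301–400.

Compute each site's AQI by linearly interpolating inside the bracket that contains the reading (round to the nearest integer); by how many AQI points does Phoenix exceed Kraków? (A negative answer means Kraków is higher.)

Cairo: row 183.775–316.422 (AQI 301–400). (400−301)·(294.943−183.775)/(316.422−183.775) + 301 = 99·111.168/132.647 + 301 ≈ 383.97 → 384.
Kraków 174.058: bracket 141.610–183.774 → index 201–300; slope 99/42.164, offset 32.448.
AQI = 201 + 99/42.164·32.448 ≈ 277.19 ⇒ 277.
Riyadh: 276.204 lies in 183.775–316.422, so I_lo=301, I_hi=400, C_lo=183.775, C_hi=316.422.
(400−301)/(316.422−183.775) × (276.204−183.775) + 301 = 99/132.647 × 92.429 + 301 ≈ 369.98 → 370.
Phoenix 238.394: bracket 183.775–316.422 → index 301–400; slope 99/132.647, offset 54.619.
AQI = 301 + 99/132.647·54.619 ≈ 341.76 ⇒ 342.
AQIs: Cairo=384, Kraków=277, Riyadh=370, Phoenix=342. Phoenix (342) − Kraków (277) = 65.

65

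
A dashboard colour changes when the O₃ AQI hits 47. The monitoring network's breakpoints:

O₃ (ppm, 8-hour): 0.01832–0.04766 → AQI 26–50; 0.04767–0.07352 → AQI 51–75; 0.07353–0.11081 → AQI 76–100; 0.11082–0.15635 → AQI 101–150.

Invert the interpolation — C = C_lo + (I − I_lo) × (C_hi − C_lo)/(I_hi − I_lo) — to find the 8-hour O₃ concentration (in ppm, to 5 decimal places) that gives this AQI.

0.04399

AQI 47 lies in the 26–50 band, which corresponds to 0.01832–0.04766 ppm.
C = 0.01832 + (47−26)×(0.04766−0.01832)/(50−26) = 0.01832 + 21×0.02934/24 ≈ 0.0439925 ppm → 0.04399 ppm to 5 dp.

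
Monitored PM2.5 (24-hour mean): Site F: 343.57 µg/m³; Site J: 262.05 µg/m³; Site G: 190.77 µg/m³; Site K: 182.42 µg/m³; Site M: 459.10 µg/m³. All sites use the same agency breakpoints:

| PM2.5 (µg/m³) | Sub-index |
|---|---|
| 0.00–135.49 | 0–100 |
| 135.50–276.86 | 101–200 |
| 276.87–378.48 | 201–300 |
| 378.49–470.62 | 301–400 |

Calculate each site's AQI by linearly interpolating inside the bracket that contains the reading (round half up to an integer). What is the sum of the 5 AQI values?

1118

Site F 343.57: bracket 276.87–378.48 → index 201–300; slope 99/101.61, offset 66.70.
AQI = 201 + 99/101.61·66.70 ≈ 265.99 ⇒ 266.
Site J 262.05: bracket 135.50–276.86 → index 101–200; slope 99/141.36, offset 126.55.
AQI = 101 + 99/141.36·126.55 ≈ 189.63 ⇒ 190.
Site G: row 135.50–276.86 (AQI 101–200). (200−101)·(190.77−135.50)/(276.86−135.50) + 101 = 99·55.27/141.36 + 101 ≈ 139.71 → 140.
Site K: 182.42 ∈ [135.50, 276.86] ↔ index [101, 200].
101 + (182.42−135.50)·(200−101)/(276.86−135.50) = 101 + 46.92·99/141.36 ≈ 133.86, so AQI = 134.
Site M: 459.10 lies in 378.49–470.62, so I_lo=301, I_hi=400, C_lo=378.49, C_hi=470.62.
(400−301)/(470.62−378.49) × (459.10−378.49) + 301 = 99/92.13 × 80.61 + 301 ≈ 387.62 → 388.
AQIs: Site F=266, Site J=190, Site G=140, Site K=134, Site M=388. Sum = 266 + 190 + 140 + 134 + 388 = 1118.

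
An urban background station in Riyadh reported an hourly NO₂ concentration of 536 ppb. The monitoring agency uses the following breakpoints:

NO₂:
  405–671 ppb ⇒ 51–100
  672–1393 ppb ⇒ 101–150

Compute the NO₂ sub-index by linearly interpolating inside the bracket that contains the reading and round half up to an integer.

75

NO₂: row 405–671 (AQI 51–100). (100−51)·(536−405)/(671−405) + 51 = 49·131/266 + 51 ≈ 75.13 → 75.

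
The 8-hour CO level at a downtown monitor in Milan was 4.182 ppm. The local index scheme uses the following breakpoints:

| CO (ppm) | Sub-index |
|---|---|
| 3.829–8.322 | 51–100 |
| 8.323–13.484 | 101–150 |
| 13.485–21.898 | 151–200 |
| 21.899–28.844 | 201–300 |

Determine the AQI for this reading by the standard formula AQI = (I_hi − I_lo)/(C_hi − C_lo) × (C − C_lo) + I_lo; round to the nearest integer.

55

CO 4.182: bracket 3.829–8.322 → index 51–100; slope 49/4.493, offset 0.353.
AQI = 51 + 49/4.493·0.353 ≈ 54.85 ⇒ 55.
AQI 55 falls in the Moderate category.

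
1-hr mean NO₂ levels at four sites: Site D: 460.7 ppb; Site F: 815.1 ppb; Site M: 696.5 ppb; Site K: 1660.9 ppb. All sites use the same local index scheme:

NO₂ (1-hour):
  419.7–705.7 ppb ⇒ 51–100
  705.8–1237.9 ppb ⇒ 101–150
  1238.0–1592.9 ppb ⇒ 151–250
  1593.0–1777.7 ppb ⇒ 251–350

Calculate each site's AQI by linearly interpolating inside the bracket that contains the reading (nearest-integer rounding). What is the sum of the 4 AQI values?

Site D: row 419.7–705.7 (AQI 51–100). (100−51)·(460.7−419.7)/(705.7−419.7) + 51 = 49·41.0/286.0 + 51 ≈ 58.02 → 58.
Site F: 815.1 ∈ [705.8, 1237.9] ↔ index [101, 150].
101 + (815.1−705.8)·(150−101)/(1237.9−705.8) = 101 + 109.3·49/532.1 ≈ 111.07, so AQI = 111.
Site M: 696.5 lies in 419.7–705.7, so I_lo=51, I_hi=100, C_lo=419.7, C_hi=705.7.
(100−51)/(705.7−419.7) × (696.5−419.7) + 51 = 49/286.0 × 276.8 + 51 ≈ 98.42 → 98.
Site K: row 1593.0–1777.7 (AQI 251–350). (350−251)·(1660.9−1593.0)/(1777.7−1593.0) + 251 = 99·67.9/184.7 + 251 ≈ 287.39 → 287.
AQIs: Site D=58, Site F=111, Site M=98, Site K=287. Sum = 58 + 111 + 98 + 287 = 554.

554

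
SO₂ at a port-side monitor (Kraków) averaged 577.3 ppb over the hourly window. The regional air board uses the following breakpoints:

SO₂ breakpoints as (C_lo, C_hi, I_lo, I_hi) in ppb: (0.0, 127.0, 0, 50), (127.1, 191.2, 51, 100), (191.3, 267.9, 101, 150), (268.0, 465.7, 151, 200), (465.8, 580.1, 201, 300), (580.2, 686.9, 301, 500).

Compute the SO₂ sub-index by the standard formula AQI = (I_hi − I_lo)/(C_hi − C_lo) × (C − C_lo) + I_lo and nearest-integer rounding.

298

SO₂: 577.3 lies in 465.8–580.1, so I_lo=201, I_hi=300, C_lo=465.8, C_hi=580.1.
(300−201)/(580.1−465.8) × (577.3−465.8) + 201 = 99/114.3 × 111.5 + 201 ≈ 297.57 → 298.
AQI 298 falls in the Very Unhealthy category.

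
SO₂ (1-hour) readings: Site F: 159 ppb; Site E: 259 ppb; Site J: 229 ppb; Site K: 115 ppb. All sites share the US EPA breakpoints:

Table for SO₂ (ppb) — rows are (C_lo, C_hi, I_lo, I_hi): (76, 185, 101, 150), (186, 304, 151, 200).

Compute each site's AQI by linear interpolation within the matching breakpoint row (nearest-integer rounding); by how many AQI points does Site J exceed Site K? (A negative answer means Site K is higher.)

50

Site F 159: bracket 76–185 → index 101–150; slope 49/109, offset 83.
AQI = 101 + 49/109·83 ≈ 138.31 ⇒ 138.
Site E 259: bracket 186–304 → index 151–200; slope 49/118, offset 73.
AQI = 151 + 49/118·73 ≈ 181.31 ⇒ 181.
Site J 229: bracket 186–304 → index 151–200; slope 49/118, offset 43.
AQI = 151 + 49/118·43 ≈ 168.86 ⇒ 169.
Site K: 115 ∈ [76, 185] ↔ index [101, 150].
101 + (115−76)·(150−101)/(185−76) = 101 + 39·49/109 ≈ 118.53, so AQI = 119.
AQIs: Site F=138, Site E=181, Site J=169, Site K=119. Site J (169) − Site K (119) = 50.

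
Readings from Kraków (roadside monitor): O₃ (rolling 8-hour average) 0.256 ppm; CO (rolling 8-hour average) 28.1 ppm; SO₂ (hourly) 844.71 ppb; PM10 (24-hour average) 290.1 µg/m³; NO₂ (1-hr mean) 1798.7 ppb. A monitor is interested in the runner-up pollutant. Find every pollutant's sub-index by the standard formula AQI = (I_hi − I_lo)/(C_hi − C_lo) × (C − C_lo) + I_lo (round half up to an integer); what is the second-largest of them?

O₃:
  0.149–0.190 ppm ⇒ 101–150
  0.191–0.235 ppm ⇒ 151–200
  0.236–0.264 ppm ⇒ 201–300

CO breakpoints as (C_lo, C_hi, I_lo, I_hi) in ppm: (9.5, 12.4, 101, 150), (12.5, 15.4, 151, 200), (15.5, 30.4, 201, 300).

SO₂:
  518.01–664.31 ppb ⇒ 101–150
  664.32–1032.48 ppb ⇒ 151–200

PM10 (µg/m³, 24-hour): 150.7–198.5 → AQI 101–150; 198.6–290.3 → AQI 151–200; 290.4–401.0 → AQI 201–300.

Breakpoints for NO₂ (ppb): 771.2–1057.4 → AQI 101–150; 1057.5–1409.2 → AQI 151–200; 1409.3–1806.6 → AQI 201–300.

285

O₃: row 0.236–0.264 (AQI 201–300). (300−201)·(0.256−0.236)/(0.264−0.236) + 201 = 99·0.020/0.028 + 201 ≈ 271.71 → 272.
CO: 28.1 lies in 15.5–30.4, so I_lo=201, I_hi=300, C_lo=15.5, C_hi=30.4.
(300−201)/(30.4−15.5) × (28.1−15.5) + 201 = 99/14.9 × 12.6 + 201 ≈ 284.72 → 285.
SO₂: 844.71 lies in 664.32–1032.48, so I_lo=151, I_hi=200, C_lo=664.32, C_hi=1032.48.
(200−151)/(1032.48−664.32) × (844.71−664.32) + 151 = 49/368.16 × 180.39 + 151 ≈ 175.01 → 175.
PM10 290.1: bracket 198.6–290.3 → index 151–200; slope 49/91.7, offset 91.5.
AQI = 151 + 49/91.7·91.5 ≈ 199.89 ⇒ 200.
NO₂: 1798.7 lies in 1409.3–1806.6, so I_lo=201, I_hi=300, C_lo=1409.3, C_hi=1806.6.
(300−201)/(1806.6−1409.3) × (1798.7−1409.3) + 201 = 99/397.3 × 389.4 + 201 ≈ 298.03 → 298.
Sub-indices: O₃→272, CO→285, SO₂→175, PM10→200, NO₂→298. Ranked high→low: 298, 285, 272, 200, 175. Second-highest sub-index = 285.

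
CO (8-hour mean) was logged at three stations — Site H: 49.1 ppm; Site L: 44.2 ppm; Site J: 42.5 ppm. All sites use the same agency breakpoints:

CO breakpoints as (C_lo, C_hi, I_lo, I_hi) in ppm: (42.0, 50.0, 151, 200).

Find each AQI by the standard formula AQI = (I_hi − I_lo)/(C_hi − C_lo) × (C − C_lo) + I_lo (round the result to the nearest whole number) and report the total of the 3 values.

512

Site H: row 42.0–50.0 (AQI 151–200). (200−151)·(49.1−42.0)/(50.0−42.0) + 151 = 49·7.1/8.0 + 151 ≈ 194.49 → 194.
Site L: row 42.0–50.0 (AQI 151–200). (200−151)·(44.2−42.0)/(50.0−42.0) + 151 = 49·2.2/8.0 + 151 ≈ 164.48 → 164.
Site J: row 42.0–50.0 (AQI 151–200). (200−151)·(42.5−42.0)/(50.0−42.0) + 151 = 49·0.5/8.0 + 151 ≈ 154.06 → 154.
AQIs: Site H=194, Site L=164, Site J=154. Sum = 194 + 164 + 154 = 512.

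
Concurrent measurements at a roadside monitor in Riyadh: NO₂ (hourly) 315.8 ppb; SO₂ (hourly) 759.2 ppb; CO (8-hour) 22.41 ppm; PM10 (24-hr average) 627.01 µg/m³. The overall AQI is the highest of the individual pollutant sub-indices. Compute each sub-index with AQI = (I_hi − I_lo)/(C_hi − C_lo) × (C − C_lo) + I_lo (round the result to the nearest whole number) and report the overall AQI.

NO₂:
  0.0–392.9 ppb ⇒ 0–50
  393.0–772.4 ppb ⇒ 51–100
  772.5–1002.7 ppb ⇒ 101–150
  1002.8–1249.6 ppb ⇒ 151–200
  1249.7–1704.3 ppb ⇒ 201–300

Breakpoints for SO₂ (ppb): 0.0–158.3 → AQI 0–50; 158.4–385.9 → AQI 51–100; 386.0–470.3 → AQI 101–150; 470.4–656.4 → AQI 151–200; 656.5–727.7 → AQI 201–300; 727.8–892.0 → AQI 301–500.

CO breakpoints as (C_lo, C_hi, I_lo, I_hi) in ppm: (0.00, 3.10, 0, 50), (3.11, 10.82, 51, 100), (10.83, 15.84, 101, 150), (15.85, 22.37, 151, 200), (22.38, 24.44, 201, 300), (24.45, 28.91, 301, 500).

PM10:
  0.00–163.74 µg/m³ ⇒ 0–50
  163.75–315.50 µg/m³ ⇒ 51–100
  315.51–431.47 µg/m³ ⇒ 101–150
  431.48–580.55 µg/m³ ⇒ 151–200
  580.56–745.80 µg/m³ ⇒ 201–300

NO₂: row 0.0–392.9 (AQI 0–50). (50−0)·(315.8−0.0)/(392.9−0.0) + 0 = 50·315.8/392.9 + 0 ≈ 40.19 → 40.
SO₂: 759.2 ∈ [727.8, 892.0] ↔ index [301, 500].
301 + (759.2−727.8)·(500−301)/(892.0−727.8) = 301 + 31.4·199/164.2 ≈ 339.05, so AQI = 339.
CO 22.41: bracket 22.38–24.44 → index 201–300; slope 99/2.06, offset 0.03.
AQI = 201 + 99/2.06·0.03 ≈ 202.44 ⇒ 202.
PM10 627.01: bracket 580.56–745.80 → index 201–300; slope 99/165.24, offset 46.45.
AQI = 201 + 99/165.24·46.45 ≈ 228.83 ⇒ 229.
Sub-indices: NO₂→40, SO₂→339, CO→202, PM10→229. Overall AQI = max = 339; dominant pollutant is SO₂.
AQI 339: Hazardous.

339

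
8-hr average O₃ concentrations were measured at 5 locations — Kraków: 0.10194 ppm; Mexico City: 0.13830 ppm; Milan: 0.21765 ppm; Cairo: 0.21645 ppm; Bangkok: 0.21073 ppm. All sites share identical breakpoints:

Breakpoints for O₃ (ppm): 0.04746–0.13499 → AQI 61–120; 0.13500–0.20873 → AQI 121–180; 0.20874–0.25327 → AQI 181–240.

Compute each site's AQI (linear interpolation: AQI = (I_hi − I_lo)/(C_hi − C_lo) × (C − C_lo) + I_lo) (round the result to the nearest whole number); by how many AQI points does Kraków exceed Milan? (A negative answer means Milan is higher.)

Kraków: 0.10194 ∈ [0.04746, 0.13499] ↔ index [61, 120].
61 + (0.10194−0.04746)·(120−61)/(0.13499−0.04746) = 61 + 0.05448·59/0.08753 ≈ 97.72, so AQI = 98.
Mexico City 0.13830: bracket 0.13500–0.20873 → index 121–180; slope 59/0.07373, offset 0.00330.
AQI = 121 + 59/0.07373·0.00330 ≈ 123.64 ⇒ 124.
Milan: row 0.20874–0.25327 (AQI 181–240). (240−181)·(0.21765−0.20874)/(0.25327−0.20874) + 181 = 59·0.00891/0.04453 + 181 ≈ 192.81 → 193.
Cairo 0.21645: bracket 0.20874–0.25327 → index 181–240; slope 59/0.04453, offset 0.00771.
AQI = 181 + 59/0.04453·0.00771 ≈ 191.22 ⇒ 191.
Bangkok 0.21073: bracket 0.20874–0.25327 → index 181–240; slope 59/0.04453, offset 0.00199.
AQI = 181 + 59/0.04453·0.00199 ≈ 183.64 ⇒ 184.
AQIs: Kraków=98, Mexico City=124, Milan=193, Cairo=191, Bangkok=184. Kraków (98) − Milan (193) = -95.

-95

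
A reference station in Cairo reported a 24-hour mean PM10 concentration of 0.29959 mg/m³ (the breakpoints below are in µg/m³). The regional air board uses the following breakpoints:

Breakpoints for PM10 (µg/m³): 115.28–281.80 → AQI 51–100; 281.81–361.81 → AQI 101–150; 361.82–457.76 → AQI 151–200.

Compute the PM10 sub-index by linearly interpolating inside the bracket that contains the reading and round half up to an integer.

112

Convert: 0.29959 mg/m³ = 299.59 µg/m³.
PM10: 299.59 ∈ [281.81, 361.81] ↔ index [101, 150].
101 + (299.59−281.81)·(150−101)/(361.81−281.81) = 101 + 17.78·49/80.00 ≈ 111.89, so AQI = 112.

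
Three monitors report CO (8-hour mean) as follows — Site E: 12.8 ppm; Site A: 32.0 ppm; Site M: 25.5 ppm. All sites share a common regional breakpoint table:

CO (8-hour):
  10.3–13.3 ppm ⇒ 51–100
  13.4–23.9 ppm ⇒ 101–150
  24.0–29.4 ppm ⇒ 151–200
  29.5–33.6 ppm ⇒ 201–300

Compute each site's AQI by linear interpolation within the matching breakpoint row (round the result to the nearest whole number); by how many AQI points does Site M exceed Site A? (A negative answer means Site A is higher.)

-96

Site E: 12.8 lies in 10.3–13.3, so I_lo=51, I_hi=100, C_lo=10.3, C_hi=13.3.
(100−51)/(13.3−10.3) × (12.8−10.3) + 51 = 49/3.0 × 2.5 + 51 ≈ 91.83 → 92.
Site A: row 29.5–33.6 (AQI 201–300). (300−201)·(32.0−29.5)/(33.6−29.5) + 201 = 99·2.5/4.1 + 201 ≈ 261.37 → 261.
Site M 25.5: bracket 24.0–29.4 → index 151–200; slope 49/5.4, offset 1.5.
AQI = 151 + 49/5.4·1.5 ≈ 164.61 ⇒ 165.
AQIs: Site E=92, Site A=261, Site M=165. Site M (165) − Site A (261) = -96.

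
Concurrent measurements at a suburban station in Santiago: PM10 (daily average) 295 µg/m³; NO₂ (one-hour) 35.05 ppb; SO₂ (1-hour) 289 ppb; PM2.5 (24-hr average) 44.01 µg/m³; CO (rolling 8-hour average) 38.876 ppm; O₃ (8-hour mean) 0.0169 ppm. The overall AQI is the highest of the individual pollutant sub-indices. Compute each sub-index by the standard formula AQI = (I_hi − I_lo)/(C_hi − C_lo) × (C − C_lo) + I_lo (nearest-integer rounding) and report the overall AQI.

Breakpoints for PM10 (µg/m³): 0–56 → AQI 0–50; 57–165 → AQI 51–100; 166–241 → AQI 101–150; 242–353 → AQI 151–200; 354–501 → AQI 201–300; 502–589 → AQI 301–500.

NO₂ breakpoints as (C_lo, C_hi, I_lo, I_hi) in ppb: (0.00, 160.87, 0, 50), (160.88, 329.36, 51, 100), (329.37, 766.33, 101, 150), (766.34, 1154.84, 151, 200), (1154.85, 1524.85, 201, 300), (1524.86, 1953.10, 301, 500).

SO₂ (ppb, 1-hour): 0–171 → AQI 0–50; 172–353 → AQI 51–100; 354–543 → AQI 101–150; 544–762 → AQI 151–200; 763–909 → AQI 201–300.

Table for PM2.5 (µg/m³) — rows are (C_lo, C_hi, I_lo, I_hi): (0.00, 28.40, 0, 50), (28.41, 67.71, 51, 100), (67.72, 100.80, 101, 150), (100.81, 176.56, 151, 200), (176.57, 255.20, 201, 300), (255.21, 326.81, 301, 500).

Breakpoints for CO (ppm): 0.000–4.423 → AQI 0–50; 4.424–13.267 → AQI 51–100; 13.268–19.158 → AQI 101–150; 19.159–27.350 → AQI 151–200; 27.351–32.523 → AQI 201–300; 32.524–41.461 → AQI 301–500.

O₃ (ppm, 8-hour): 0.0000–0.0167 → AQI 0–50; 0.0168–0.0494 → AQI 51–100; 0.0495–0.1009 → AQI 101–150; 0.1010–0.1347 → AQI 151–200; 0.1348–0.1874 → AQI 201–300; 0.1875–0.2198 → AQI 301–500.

PM10: 295 ∈ [242, 353] ↔ index [151, 200].
151 + (295−242)·(200−151)/(353−242) = 151 + 53·49/111 ≈ 174.40, so AQI = 174.
NO₂: 35.05 lies in 0.00–160.87, so I_lo=0, I_hi=50, C_lo=0.00, C_hi=160.87.
(50−0)/(160.87−0.00) × (35.05−0.00) + 0 = 50/160.87 × 35.05 + 0 ≈ 10.89 → 11.
SO₂: 289 ∈ [172, 353] ↔ index [51, 100].
51 + (289−172)·(100−51)/(353−172) = 51 + 117·49/181 ≈ 82.67, so AQI = 83.
PM2.5: row 28.41–67.71 (AQI 51–100). (100−51)·(44.01−28.41)/(67.71−28.41) + 51 = 49·15.60/39.30 + 51 ≈ 70.45 → 70.
CO: 38.876 ∈ [32.524, 41.461] ↔ index [301, 500].
301 + (38.876−32.524)·(500−301)/(41.461−32.524) = 301 + 6.352·199/8.937 ≈ 442.44, so AQI = 442.
O₃ 0.0169: bracket 0.0168–0.0494 → index 51–100; slope 49/0.0326, offset 0.0001.
AQI = 51 + 49/0.0326·0.0001 ≈ 51.15 ⇒ 51.
Sub-indices: PM10→174, NO₂→11, SO₂→83, PM2.5→70, CO→442, O₃→51. Overall AQI = max = 442; dominant pollutant is CO.

442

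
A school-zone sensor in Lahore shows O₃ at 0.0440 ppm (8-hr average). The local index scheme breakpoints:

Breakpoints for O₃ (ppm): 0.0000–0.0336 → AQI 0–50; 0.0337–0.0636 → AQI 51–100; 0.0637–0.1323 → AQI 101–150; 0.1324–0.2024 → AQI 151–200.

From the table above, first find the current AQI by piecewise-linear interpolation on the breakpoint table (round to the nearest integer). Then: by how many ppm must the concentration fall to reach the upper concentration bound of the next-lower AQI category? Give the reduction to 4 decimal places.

0.0104

O₃: 0.0440 ∈ [0.0337, 0.0636] ↔ index [51, 100].
51 + (0.0440−0.0337)·(100−51)/(0.0636−0.0337) = 51 + 0.0103·49/0.0299 ≈ 67.88, so AQI = 68.
Current AQI 68 is in the Moderate range (51–100). The next-lower category tops out at AQI 50, whose upper concentration bound is 0.0336 ppm.
Reduction needed = 0.0440 − 0.0336 = 0.0104 ppm.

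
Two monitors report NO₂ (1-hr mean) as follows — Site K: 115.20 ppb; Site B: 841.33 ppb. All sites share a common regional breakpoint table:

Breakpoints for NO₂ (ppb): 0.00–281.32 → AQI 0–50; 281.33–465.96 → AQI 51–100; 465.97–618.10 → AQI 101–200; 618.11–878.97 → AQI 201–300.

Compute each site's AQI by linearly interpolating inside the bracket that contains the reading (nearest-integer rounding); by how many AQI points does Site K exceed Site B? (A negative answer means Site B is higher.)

Site K: row 0.00–281.32 (AQI 0–50). (50−0)·(115.20−0.00)/(281.32−0.00) + 0 = 50·115.20/281.32 + 0 ≈ 20.47 → 20.
Site B: row 618.11–878.97 (AQI 201–300). (300−201)·(841.33−618.11)/(878.97−618.11) + 201 = 99·223.22/260.86 + 201 ≈ 285.72 → 286.
AQIs: Site K=20, Site B=286. Site K (20) − Site B (286) = -266.

-266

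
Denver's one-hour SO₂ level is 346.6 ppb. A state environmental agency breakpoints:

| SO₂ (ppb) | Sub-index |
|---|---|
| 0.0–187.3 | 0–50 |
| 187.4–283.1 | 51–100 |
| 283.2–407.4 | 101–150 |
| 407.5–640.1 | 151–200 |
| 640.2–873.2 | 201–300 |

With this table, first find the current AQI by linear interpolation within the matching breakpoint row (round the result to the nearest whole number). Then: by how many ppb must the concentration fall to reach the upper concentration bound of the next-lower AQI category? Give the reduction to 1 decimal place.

63.5

SO₂: 346.6 lies in 283.2–407.4, so I_lo=101, I_hi=150, C_lo=283.2, C_hi=407.4.
(150−101)/(407.4−283.2) × (346.6−283.2) + 101 = 49/124.2 × 63.4 + 101 ≈ 126.01 → 126.
Current AQI 126 is in the Unhealthy for Sensitive Groups range (101–150). The next-lower category tops out at AQI 100, whose upper concentration bound is 283.1 ppb.
Reduction needed = 346.6 − 283.1 = 63.5 ppb.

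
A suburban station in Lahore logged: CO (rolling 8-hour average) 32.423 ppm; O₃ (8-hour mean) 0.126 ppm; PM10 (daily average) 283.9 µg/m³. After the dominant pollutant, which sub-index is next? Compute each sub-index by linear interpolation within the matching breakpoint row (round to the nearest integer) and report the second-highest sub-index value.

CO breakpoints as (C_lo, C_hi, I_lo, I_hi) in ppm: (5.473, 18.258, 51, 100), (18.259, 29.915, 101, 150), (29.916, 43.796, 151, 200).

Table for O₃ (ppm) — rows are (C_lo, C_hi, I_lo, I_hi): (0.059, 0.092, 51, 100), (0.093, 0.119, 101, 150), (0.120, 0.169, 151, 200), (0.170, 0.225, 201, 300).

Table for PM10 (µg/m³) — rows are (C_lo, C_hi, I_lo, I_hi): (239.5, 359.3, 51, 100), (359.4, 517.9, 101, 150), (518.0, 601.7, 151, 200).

CO: row 29.916–43.796 (AQI 151–200). (200−151)·(32.423−29.916)/(43.796−29.916) + 151 = 49·2.507/13.880 + 151 ≈ 159.85 → 160.
O₃: 0.126 ∈ [0.120, 0.169] ↔ index [151, 200].
151 + (0.126−0.120)·(200−151)/(0.169−0.120) = 151 + 0.006·49/0.049 ≈ 157.00, so AQI = 157.
PM10: 283.9 lies in 239.5–359.3, so I_lo=51, I_hi=100, C_lo=239.5, C_hi=359.3.
(100−51)/(359.3−239.5) × (283.9−239.5) + 51 = 49/119.8 × 44.4 + 51 ≈ 69.16 → 69.
Sub-indices: CO→160, O₃→157, PM10→69. Ranked high→low: 160, 157, 69. Second-highest sub-index = 157.

157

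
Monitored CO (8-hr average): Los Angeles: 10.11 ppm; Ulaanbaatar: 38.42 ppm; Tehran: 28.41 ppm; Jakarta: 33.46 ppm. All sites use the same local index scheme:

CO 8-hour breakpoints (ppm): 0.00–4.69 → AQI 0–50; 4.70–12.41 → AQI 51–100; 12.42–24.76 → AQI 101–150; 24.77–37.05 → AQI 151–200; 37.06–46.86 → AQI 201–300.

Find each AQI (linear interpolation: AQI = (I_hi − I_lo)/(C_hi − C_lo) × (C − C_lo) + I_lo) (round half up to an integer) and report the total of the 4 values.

652

Los Angeles: row 4.70–12.41 (AQI 51–100). (100−51)·(10.11−4.70)/(12.41−4.70) + 51 = 49·5.41/7.71 + 51 ≈ 85.38 → 85.
Ulaanbaatar 38.42: bracket 37.06–46.86 → index 201–300; slope 99/9.80, offset 1.36.
AQI = 201 + 99/9.80·1.36 ≈ 214.74 ⇒ 215.
Tehran: row 24.77–37.05 (AQI 151–200). (200−151)·(28.41−24.77)/(37.05−24.77) + 151 = 49·3.64/12.28 + 151 ≈ 165.52 → 166.
Jakarta: 33.46 lies in 24.77–37.05, so I_lo=151, I_hi=200, C_lo=24.77, C_hi=37.05.
(200−151)/(37.05−24.77) × (33.46−24.77) + 151 = 49/12.28 × 8.69 + 151 ≈ 185.68 → 186.
AQIs: Los Angeles=85, Ulaanbaatar=215, Tehran=166, Jakarta=186. Sum = 85 + 215 + 166 + 186 = 652.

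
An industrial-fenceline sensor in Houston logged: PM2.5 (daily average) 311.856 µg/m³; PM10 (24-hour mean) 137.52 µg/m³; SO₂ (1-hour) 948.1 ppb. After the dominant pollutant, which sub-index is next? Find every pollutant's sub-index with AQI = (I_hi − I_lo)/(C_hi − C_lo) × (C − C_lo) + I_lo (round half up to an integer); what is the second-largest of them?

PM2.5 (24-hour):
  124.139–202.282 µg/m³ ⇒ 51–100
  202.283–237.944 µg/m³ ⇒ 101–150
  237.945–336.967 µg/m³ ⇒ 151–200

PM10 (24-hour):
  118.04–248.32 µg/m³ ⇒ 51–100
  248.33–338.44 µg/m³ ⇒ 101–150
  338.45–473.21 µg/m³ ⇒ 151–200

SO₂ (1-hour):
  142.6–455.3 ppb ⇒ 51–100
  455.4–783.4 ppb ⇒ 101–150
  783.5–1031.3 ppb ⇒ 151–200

PM2.5: 311.856 ∈ [237.945, 336.967] ↔ index [151, 200].
151 + (311.856−237.945)·(200−151)/(336.967−237.945) = 151 + 73.911·49/99.022 ≈ 187.57, so AQI = 188.
PM10 137.52: bracket 118.04–248.32 → index 51–100; slope 49/130.28, offset 19.48.
AQI = 51 + 49/130.28·19.48 ≈ 58.33 ⇒ 58.
SO₂: 948.1 lies in 783.5–1031.3, so I_lo=151, I_hi=200, C_lo=783.5, C_hi=1031.3.
(200−151)/(1031.3−783.5) × (948.1−783.5) + 151 = 49/247.8 × 164.6 + 151 ≈ 183.55 → 184.
Sub-indices: PM2.5→188, PM10→58, SO₂→184. Ranked high→low: 188, 184, 58. Second-highest sub-index = 184.

184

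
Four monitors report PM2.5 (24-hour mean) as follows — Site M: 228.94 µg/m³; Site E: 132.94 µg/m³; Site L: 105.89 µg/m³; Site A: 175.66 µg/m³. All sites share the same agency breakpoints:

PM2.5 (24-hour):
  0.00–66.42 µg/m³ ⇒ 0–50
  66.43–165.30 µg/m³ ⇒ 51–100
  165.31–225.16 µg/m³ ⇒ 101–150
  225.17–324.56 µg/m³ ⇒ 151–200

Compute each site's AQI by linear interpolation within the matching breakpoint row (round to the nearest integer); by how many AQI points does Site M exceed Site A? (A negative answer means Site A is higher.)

44

Site M 228.94: bracket 225.17–324.56 → index 151–200; slope 49/99.39, offset 3.77.
AQI = 151 + 49/99.39·3.77 ≈ 152.86 ⇒ 153.
Site E: row 66.43–165.30 (AQI 51–100). (100−51)·(132.94−66.43)/(165.30−66.43) + 51 = 49·66.51/98.87 + 51 ≈ 83.96 → 84.
Site L: 105.89 ∈ [66.43, 165.30] ↔ index [51, 100].
51 + (105.89−66.43)·(100−51)/(165.30−66.43) = 51 + 39.46·49/98.87 ≈ 70.56, so AQI = 71.
Site A: 175.66 lies in 165.31–225.16, so I_lo=101, I_hi=150, C_lo=165.31, C_hi=225.16.
(150−101)/(225.16−165.31) × (175.66−165.31) + 101 = 49/59.85 × 10.35 + 101 ≈ 109.47 → 109.
AQIs: Site M=153, Site E=84, Site L=71, Site A=109. Site M (153) − Site A (109) = 44.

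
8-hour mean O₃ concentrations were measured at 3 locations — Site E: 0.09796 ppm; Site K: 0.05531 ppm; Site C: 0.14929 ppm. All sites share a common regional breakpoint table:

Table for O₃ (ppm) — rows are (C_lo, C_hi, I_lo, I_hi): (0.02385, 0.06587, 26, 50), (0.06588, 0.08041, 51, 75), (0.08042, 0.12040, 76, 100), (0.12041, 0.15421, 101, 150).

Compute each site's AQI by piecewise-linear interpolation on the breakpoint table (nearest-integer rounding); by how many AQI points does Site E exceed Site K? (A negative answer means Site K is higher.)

43

Site E: 0.09796 lies in 0.08042–0.12040, so I_lo=76, I_hi=100, C_lo=0.08042, C_hi=0.12040.
(100−76)/(0.12040−0.08042) × (0.09796−0.08042) + 76 = 24/0.03998 × 0.01754 + 76 ≈ 86.53 → 87.
Site K: 0.05531 lies in 0.02385–0.06587, so I_lo=26, I_hi=50, C_lo=0.02385, C_hi=0.06587.
(50−26)/(0.06587−0.02385) × (0.05531−0.02385) + 26 = 24/0.04202 × 0.03146 + 26 ≈ 43.97 → 44.
Site C: 0.14929 ∈ [0.12041, 0.15421] ↔ index [101, 150].
101 + (0.14929−0.12041)·(150−101)/(0.15421−0.12041) = 101 + 0.02888·49/0.03380 ≈ 142.87, so AQI = 143.
AQIs: Site E=87, Site K=44, Site C=143. Site E (87) − Site K (44) = 43.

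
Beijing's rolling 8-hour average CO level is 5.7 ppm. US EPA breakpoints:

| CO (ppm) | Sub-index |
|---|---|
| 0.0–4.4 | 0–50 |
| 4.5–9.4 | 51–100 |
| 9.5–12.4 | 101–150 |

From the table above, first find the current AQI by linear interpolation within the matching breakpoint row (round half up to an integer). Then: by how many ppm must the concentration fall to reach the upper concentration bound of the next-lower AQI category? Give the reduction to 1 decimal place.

CO: 5.7 lies in 4.5–9.4, so I_lo=51, I_hi=100, C_lo=4.5, C_hi=9.4.
(100−51)/(9.4−4.5) × (5.7−4.5) + 51 = 49/4.9 × 1.2 + 51 ≈ 63.00 → 63.
Current AQI 63 is in the Moderate range (51–100). The next-lower category tops out at AQI 50, whose upper concentration bound is 4.4 ppm.
Reduction needed = 5.7 − 4.4 = 1.3 ppm.

1.3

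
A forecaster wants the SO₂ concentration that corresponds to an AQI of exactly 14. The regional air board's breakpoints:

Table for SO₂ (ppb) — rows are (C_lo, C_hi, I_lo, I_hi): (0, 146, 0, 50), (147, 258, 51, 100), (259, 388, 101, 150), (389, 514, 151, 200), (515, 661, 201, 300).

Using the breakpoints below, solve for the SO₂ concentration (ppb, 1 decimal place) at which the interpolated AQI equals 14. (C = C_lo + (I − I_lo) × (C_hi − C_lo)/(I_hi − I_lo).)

AQI 14 lies in the 0–50 band, which corresponds to 0–146 ppb.
C = 0 + (14−0)×(146−0)/(50−0) = 0 + 14×146/50 ≈ 40.880 ppb → 40.9 ppb to 1 dp.

40.9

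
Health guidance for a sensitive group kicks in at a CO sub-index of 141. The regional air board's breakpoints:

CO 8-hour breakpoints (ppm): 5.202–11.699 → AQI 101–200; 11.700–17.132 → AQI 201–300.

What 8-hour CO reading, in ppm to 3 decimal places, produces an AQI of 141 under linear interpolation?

7.827

AQI 141 lies in the 101–200 band, which corresponds to 5.202–11.699 ppm.
C = 5.202 + (141−101)×(11.699−5.202)/(200−101) = 5.202 + 40×6.497/99 ≈ 7.82705 ppm → 7.827 ppm to 3 dp.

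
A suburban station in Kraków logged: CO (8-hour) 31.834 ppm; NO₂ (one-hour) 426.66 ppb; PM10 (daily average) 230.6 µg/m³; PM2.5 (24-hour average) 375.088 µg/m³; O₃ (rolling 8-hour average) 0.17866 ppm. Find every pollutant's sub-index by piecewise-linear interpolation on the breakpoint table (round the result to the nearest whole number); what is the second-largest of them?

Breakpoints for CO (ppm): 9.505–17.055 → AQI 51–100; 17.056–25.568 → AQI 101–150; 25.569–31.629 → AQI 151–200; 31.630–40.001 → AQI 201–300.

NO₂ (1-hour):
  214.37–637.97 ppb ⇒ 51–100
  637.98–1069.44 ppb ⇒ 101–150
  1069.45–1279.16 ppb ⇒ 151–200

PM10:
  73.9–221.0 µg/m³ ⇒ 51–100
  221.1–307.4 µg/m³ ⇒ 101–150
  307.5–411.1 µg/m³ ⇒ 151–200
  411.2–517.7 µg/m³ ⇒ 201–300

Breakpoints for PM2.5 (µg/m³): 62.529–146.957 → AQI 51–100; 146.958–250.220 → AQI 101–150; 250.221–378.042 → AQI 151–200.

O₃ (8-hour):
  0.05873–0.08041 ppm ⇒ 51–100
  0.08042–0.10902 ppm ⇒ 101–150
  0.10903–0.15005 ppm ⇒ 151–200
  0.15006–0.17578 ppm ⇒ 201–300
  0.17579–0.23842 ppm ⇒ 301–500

CO 31.834: bracket 31.630–40.001 → index 201–300; slope 99/8.371, offset 0.204.
AQI = 201 + 99/8.371·0.204 ≈ 203.41 ⇒ 203.
NO₂ 426.66: bracket 214.37–637.97 → index 51–100; slope 49/423.60, offset 212.29.
AQI = 51 + 49/423.60·212.29 ≈ 75.56 ⇒ 76.
PM10 230.6: bracket 221.1–307.4 → index 101–150; slope 49/86.3, offset 9.5.
AQI = 101 + 49/86.3·9.5 ≈ 106.39 ⇒ 106.
PM2.5 375.088: bracket 250.221–378.042 → index 151–200; slope 49/127.821, offset 124.867.
AQI = 151 + 49/127.821·124.867 ≈ 198.87 ⇒ 199.
O₃: 0.17866 lies in 0.17579–0.23842, so I_lo=301, I_hi=500, C_lo=0.17579, C_hi=0.23842.
(500−301)/(0.23842−0.17579) × (0.17866−0.17579) + 301 = 199/0.06263 × 0.00287 + 301 ≈ 310.12 → 310.
Sub-indices: CO→203, NO₂→76, PM10→106, PM2.5→199, O₃→310. Ranked high→low: 310, 203, 199, 106, 76. Second-highest sub-index = 203.

203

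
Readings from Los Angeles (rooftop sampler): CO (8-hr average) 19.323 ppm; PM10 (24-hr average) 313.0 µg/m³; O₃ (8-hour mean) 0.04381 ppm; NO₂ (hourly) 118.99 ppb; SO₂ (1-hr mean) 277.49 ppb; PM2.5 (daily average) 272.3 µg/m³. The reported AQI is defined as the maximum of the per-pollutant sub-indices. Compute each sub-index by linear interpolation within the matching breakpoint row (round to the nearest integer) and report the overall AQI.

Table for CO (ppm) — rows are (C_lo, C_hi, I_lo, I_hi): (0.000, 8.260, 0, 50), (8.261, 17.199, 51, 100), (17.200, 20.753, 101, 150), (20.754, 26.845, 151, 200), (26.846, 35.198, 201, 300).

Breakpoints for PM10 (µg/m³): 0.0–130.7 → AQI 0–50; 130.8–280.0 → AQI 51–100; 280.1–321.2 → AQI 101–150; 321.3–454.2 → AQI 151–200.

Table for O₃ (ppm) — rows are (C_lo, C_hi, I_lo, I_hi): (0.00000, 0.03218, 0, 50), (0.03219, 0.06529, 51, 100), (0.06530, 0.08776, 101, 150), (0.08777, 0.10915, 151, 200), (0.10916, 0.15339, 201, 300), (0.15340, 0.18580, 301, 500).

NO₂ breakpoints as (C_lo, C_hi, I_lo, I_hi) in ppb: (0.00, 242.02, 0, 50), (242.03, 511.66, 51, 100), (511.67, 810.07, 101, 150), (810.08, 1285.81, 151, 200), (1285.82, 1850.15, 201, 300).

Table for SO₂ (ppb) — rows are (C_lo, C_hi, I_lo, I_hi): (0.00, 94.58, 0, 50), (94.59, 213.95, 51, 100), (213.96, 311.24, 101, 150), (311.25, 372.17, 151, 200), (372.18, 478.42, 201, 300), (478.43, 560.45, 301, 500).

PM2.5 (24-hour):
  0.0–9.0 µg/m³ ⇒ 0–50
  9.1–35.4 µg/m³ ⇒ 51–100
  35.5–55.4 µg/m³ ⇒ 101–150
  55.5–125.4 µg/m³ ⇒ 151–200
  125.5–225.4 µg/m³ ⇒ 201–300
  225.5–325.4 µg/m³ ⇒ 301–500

CO 19.323: bracket 17.200–20.753 → index 101–150; slope 49/3.553, offset 2.123.
AQI = 101 + 49/3.553·2.123 ≈ 130.28 ⇒ 130.
PM10 313.0: bracket 280.1–321.2 → index 101–150; slope 49/41.1, offset 32.9.
AQI = 101 + 49/41.1·32.9 ≈ 140.22 ⇒ 140.
O₃: 0.04381 ∈ [0.03219, 0.06529] ↔ index [51, 100].
51 + (0.04381−0.03219)·(100−51)/(0.06529−0.03219) = 51 + 0.01162·49/0.03310 ≈ 68.20, so AQI = 68.
NO₂ 118.99: bracket 0.00–242.02 → index 0–50; slope 50/242.02, offset 118.99.
AQI = 0 + 50/242.02·118.99 ≈ 24.58 ⇒ 25.
SO₂: row 213.96–311.24 (AQI 101–150). (150−101)·(277.49−213.96)/(311.24−213.96) + 101 = 49·63.53/97.28 + 101 ≈ 133.00 → 133.
PM2.5 272.3: bracket 225.5–325.4 → index 301–500; slope 199/99.9, offset 46.8.
AQI = 301 + 199/99.9·46.8 ≈ 394.23 ⇒ 394.
Sub-indices: CO→130, PM10→140, O₃→68, NO₂→25, SO₂→133, PM2.5→394. Overall AQI = max = 394; dominant pollutant is PM2.5.

394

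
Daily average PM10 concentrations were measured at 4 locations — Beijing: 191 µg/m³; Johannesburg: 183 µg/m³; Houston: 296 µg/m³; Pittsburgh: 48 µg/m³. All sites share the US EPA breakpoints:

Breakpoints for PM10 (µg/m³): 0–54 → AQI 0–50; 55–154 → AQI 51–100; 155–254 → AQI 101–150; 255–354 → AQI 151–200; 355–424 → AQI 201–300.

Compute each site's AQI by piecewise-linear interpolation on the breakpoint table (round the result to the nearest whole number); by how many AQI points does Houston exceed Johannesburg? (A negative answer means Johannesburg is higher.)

56

Beijing: 191 lies in 155–254, so I_lo=101, I_hi=150, C_lo=155, C_hi=254.
(150−101)/(254−155) × (191−155) + 101 = 49/99 × 36 + 101 ≈ 118.82 → 119.
Johannesburg: 183 ∈ [155, 254] ↔ index [101, 150].
101 + (183−155)·(150−101)/(254−155) = 101 + 28·49/99 ≈ 114.86, so AQI = 115.
Houston: row 255–354 (AQI 151–200). (200−151)·(296−255)/(354−255) + 151 = 49·41/99 + 151 ≈ 171.29 → 171.
Pittsburgh 48: bracket 0–54 → index 0–50; slope 50/54, offset 48.
AQI = 0 + 50/54·48 ≈ 44.44 ⇒ 44.
AQIs: Beijing=119, Johannesburg=115, Houston=171, Pittsburgh=44. Houston (171) − Johannesburg (115) = 56.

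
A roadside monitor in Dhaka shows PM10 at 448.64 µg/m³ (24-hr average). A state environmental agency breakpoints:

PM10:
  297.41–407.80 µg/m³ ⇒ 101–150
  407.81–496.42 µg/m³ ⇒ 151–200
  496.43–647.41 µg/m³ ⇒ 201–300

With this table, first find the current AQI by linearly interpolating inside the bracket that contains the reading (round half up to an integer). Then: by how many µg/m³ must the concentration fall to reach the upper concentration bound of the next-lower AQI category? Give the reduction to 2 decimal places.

PM10: row 407.81–496.42 (AQI 151–200). (200−151)·(448.64−407.81)/(496.42−407.81) + 151 = 49·40.83/88.61 + 151 ≈ 173.58 → 174.
Current AQI 174 is in the Unhealthy range (151–200). The next-lower category tops out at AQI 150, whose upper concentration bound is 407.80 µg/m³.
Reduction needed = 448.64 − 407.80 = 40.84 µg/m³.

40.84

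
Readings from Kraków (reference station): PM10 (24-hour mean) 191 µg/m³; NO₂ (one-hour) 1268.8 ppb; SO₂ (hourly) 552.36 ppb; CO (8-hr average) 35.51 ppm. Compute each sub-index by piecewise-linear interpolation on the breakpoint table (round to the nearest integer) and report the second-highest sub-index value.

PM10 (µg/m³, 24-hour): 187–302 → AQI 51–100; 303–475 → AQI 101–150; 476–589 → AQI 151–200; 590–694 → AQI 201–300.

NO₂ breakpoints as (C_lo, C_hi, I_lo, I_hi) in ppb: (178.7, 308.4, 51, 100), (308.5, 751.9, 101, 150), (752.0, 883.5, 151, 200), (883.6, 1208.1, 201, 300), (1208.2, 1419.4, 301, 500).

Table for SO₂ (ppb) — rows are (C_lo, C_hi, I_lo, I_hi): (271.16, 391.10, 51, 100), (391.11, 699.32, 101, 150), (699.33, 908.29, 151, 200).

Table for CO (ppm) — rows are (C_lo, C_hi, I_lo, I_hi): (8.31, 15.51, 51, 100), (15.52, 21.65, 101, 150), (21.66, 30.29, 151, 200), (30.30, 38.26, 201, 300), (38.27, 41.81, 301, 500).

PM10: 191 ∈ [187, 302] ↔ index [51, 100].
51 + (191−187)·(100−51)/(302−187) = 51 + 4·49/115 ≈ 52.70, so AQI = 53.
NO₂: row 1208.2–1419.4 (AQI 301–500). (500−301)·(1268.8−1208.2)/(1419.4−1208.2) + 301 = 199·60.6/211.2 + 301 ≈ 358.10 → 358.
SO₂: 552.36 ∈ [391.11, 699.32] ↔ index [101, 150].
101 + (552.36−391.11)·(150−101)/(699.32−391.11) = 101 + 161.25·49/308.21 ≈ 126.64, so AQI = 127.
CO: row 30.30–38.26 (AQI 201–300). (300−201)·(35.51−30.30)/(38.26−30.30) + 201 = 99·5.21/7.96 + 201 ≈ 265.80 → 266.
Sub-indices: PM10→53, NO₂→358, SO₂→127, CO→266. Ranked high→low: 358, 266, 127, 53. Second-highest sub-index = 266.

266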